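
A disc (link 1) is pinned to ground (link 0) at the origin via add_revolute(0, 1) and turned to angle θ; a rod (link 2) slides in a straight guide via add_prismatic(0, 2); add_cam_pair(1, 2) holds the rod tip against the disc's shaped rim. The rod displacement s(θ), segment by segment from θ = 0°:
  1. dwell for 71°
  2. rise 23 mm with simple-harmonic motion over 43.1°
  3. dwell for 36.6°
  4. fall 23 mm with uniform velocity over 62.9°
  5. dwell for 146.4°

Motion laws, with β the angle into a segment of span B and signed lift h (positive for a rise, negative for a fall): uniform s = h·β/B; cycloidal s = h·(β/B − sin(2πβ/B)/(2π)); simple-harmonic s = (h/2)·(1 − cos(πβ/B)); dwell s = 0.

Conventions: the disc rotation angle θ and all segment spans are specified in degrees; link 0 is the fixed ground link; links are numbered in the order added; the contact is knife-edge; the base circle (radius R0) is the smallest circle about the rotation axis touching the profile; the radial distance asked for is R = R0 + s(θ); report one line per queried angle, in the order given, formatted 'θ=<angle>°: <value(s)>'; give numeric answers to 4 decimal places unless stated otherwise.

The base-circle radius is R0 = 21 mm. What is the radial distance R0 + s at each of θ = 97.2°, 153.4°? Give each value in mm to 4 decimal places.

segment 1 (0° to 71°, dwell): s unchanged at 0.0000
θ = 97.2° falls in segment 2 (71° to 114.1°, simple-harmonic, h = 23): β = 97.2 − 71 = 26.2°, B = 43.1°; Δs = 23/2·(1 − cos(π·0.6079)) = 15.3236; s = 0.0000 + 15.3236 = 15.3236
segment 2 (71° to 114.1°, simple-harmonic, h = 23) is passed completely: s = 0.0000 + (23) = 23.0000
segment 3 (114.1° to 150.7°, dwell): s unchanged at 23.0000
θ = 153.4° falls in segment 4 (150.7° to 213.6°, uniform, h = -23): β = 153.4 − 150.7 = 2.7°, B = 62.9°; Δs = -23·2.7/62.9 = -0.9873; s = 23.0000 − 0.9873 = 22.0127
θ=97.2°: R = R0 + s = 21 + 15.3236 = 36.3236
θ=153.4°: R = R0 + s = 21 + 22.0127 = 43.0127

θ=97.2°: 36.3236
θ=153.4°: 43.0127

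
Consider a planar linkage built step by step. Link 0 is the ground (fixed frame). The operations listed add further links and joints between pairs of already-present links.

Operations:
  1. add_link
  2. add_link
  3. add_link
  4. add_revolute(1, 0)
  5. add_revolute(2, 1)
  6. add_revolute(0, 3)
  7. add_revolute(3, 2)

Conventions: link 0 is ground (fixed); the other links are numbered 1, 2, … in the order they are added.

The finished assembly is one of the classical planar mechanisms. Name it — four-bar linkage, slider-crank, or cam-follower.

links: 4 (incl. ground); joints: 4 revolute, 0 prismatic, 0 higher (cam) pair, forming one closed loop
4 links in a single 4R loop → four-bar linkage

four-bar linkage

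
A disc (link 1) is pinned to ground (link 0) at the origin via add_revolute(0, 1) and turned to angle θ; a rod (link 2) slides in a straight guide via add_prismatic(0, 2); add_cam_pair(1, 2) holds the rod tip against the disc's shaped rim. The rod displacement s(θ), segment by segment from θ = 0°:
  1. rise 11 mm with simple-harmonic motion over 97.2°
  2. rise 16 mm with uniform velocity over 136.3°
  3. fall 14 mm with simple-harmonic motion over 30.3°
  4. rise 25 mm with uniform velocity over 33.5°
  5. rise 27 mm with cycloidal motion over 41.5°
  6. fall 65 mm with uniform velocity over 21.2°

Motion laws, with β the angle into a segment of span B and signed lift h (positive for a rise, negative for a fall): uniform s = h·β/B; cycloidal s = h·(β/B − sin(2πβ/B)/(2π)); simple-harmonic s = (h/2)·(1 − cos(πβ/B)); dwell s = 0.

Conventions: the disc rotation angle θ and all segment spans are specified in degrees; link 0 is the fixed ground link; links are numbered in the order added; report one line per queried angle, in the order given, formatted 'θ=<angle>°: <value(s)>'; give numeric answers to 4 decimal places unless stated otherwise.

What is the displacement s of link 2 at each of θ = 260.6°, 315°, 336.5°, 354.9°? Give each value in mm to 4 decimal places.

segment 1 (0° to 97.2°, simple-harmonic, h = 11) is passed completely: s = 0.0000 + (11) = 11.0000
segment 2 (97.2° to 233.5°, uniform, h = 16) is passed completely: s = 11.0000 + (16) = 27.0000
θ = 260.6° falls in segment 3 (233.5° to 263.8°, simple-harmonic, h = -14): β = 260.6 − 233.5 = 27.1°, B = 30.3°; Δs = -14/2·(1 − cos(π·0.8944)) = -13.6182; s = 27.0000 − 13.6182 = 13.3818
segment 3 (233.5° to 263.8°, simple-harmonic, h = -14) is passed completely: s = 27.0000 + (-14) = 13.0000
segment 4 (263.8° to 297.3°, uniform, h = 25) is passed completely: s = 13.0000 + (25) = 38.0000
θ = 315° falls in segment 5 (297.3° to 338.8°, cycloidal, h = 27): β = 315 − 297.3 = 17.7°, B = 41.5°; Δs = 27·(0.4265 − sin(2π·0.4265)/(2π)) = 9.6011; s = 38.0000 + 9.6011 = 47.6011
θ = 336.5° falls in segment 5 (297.3° to 338.8°, cycloidal, h = 27): β = 336.5 − 297.3 = 39.2°, B = 41.5°; Δs = 27·(0.9446 − sin(2π·0.9446)/(2π)) = 26.9699; s = 38.0000 + 26.9699 = 64.9699
segment 5 (297.3° to 338.8°, cycloidal, h = 27) is passed completely: s = 38.0000 + (27) = 65.0000
θ = 354.9° falls in segment 6 (338.8° to 360°, uniform, h = -65): β = 354.9 − 338.8 = 16.1°, B = 21.2°; Δs = -65·16.1/21.2 = -49.3632; s = 65.0000 − 49.3632 = 15.6368

θ=260.6°: 13.3818
θ=315°: 47.6011
θ=336.5°: 64.9699
θ=354.9°: 15.6368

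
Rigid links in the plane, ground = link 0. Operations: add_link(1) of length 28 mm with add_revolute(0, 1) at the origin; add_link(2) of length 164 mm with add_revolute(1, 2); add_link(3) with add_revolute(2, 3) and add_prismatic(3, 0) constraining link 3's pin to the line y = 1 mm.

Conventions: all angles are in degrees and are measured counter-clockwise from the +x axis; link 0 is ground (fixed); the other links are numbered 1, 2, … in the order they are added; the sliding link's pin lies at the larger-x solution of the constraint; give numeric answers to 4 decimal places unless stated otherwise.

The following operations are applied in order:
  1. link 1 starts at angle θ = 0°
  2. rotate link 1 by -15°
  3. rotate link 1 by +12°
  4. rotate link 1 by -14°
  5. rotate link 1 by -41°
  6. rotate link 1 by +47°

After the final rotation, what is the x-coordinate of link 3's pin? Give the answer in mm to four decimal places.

geometry: r = 28 mm, L = 164 mm, e = 1 mm; θ starts at 0°
rotate link 1 by -15°: θ ← 0° -15° = -15°
rotate link 1 by +12°: θ ← -15° +12° = -3°
rotate link 1 by -14°: θ ← -3° -14° = -17°
rotate link 1 by -41°: θ ← -17° -41° = -58°
rotate link 1 by +47°: θ ← -58° +47° = -11°
crank pin P = (r cos θ, r sin θ) = (27.485561, -5.342652)
h = r sin θ − e = -5.342652 − 1 = -6.342652
x = r cos θ + √(L² − h²) = 27.485561 + 163.877304 = 191.362865

191.3629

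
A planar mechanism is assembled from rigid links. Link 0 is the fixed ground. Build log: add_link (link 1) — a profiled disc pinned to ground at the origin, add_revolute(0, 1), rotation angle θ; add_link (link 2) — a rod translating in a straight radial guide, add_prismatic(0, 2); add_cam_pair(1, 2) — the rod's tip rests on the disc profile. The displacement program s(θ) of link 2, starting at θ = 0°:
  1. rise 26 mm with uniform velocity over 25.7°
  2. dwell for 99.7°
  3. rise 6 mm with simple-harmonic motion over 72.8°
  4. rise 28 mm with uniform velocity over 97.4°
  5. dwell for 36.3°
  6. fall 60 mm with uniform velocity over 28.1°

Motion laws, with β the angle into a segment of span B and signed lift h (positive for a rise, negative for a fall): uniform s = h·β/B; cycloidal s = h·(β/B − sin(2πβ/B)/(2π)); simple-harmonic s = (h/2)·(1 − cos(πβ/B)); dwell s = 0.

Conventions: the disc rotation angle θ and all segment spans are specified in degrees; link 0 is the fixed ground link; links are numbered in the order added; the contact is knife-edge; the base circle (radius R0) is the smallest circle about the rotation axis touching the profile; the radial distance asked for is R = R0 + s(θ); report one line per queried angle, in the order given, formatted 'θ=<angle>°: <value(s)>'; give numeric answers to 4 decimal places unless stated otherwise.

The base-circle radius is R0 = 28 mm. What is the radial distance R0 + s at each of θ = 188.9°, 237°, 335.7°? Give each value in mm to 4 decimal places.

seg 1 [0°–25.7°] uniform, h=26: full span → s += 26 → s = 26.0000
seg 2 [25.7°–125.4°] dwell: s stays 26.0000
seg 3 [125.4°–198.2°] simple-harmonic, h=6: θ=188.9° here. β=63.5, B=72.8. 6/2·(1 − cos(π·0.8723)) = 5.7616 → s = 31.7616
seg 3 [125.4°–198.2°] simple-harmonic, h=6: full span → s += 6 → s = 32.0000
seg 4 [198.2°–295.6°] uniform, h=28: θ=237° here. β=38.8, B=97.4. 28·38.8/97.4 = 11.1540 → s = 43.1540
seg 4 [198.2°–295.6°] uniform, h=28: full span → s += 28 → s = 60.0000
seg 5 [295.6°–331.9°] dwell: s stays 60.0000
seg 6 [331.9°–360°] uniform, h=-60: θ=335.7° here. β=3.8, B=28.1. -60·3.8/28.1 = -8.1139 → s = 51.8861
θ=188.9°: R = R0 + s = 28 + 31.7616 = 59.7616
θ=237°: R = R0 + s = 28 + 43.1540 = 71.1540
θ=335.7°: R = R0 + s = 28 + 51.8861 = 79.8861

θ=188.9°: 59.7616
θ=237°: 71.1540
θ=335.7°: 79.8861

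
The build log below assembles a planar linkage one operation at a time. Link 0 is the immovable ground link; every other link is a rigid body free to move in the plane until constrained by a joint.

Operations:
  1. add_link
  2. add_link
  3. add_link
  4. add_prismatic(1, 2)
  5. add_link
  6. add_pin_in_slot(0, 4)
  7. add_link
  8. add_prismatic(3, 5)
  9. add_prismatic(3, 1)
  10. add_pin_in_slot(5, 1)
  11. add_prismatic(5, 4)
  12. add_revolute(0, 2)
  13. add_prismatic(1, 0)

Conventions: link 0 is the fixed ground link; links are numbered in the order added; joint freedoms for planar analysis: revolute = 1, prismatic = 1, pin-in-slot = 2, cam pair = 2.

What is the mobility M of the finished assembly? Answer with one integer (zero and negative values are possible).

(L,J1,J2)=(1,0,0); link0 fixed
link1: (2,0,0)
link2: (3,0,0)
link3: (4,0,0)
P 1-2 [J1]: (4,1,0)
link4: (5,1,0)
PS 0-4 [J2]: (5,1,1)
link5: (6,1,1)
P 3-5 [J1]: (6,2,1)
P 3-1 [J1]: (6,3,1)
PS 5-1 [J2]: (6,3,2)
P 5-4 [J1]: (6,4,2)
R 0-2 [J1]: (6,5,2)
P 1-0 [J1]: (6,6,2)
Grübler: 3·5 − 2·6 − 2 = 1

M = 1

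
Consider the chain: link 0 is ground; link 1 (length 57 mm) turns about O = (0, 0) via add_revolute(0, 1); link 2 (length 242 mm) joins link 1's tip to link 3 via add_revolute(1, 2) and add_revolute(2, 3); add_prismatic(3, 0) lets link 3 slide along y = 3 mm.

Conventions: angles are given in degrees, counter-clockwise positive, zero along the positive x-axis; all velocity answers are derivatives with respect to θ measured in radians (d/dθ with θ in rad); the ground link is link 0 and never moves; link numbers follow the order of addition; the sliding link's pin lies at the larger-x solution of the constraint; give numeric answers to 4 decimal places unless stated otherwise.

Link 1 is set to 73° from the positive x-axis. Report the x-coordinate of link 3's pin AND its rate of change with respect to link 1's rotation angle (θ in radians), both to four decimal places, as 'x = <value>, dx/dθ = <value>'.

geometry: r = 57 mm, L = 242 mm, e = 3 mm
crank pin P = (r cos θ, r sin θ) = (16.665187, 54.509371)
h = r sin θ − e = 54.509371 − 3 = 51.509371
x = r cos θ + √(L² − h²) = 16.665187 + 236.454614 = 253.119802
dx/dθ = −r sin θ − h·r cos θ/√(L² − h²) (θ in radians; h = 51.509371) = -58.139722

x = 253.1198, dx/dθ = -58.1397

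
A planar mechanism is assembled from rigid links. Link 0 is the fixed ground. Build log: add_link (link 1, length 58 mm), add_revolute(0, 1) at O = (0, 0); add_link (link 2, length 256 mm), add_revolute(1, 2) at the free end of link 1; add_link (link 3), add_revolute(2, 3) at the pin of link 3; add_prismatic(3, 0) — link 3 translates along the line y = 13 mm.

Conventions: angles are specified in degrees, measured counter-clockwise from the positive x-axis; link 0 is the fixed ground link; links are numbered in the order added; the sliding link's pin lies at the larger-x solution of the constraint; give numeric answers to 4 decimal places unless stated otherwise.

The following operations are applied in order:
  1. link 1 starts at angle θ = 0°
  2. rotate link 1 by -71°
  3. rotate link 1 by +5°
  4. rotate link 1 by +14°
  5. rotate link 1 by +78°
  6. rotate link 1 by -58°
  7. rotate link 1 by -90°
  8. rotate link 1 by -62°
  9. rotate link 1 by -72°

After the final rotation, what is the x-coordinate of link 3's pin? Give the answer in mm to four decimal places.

geometry: r = 58 mm, L = 256 mm, e = 13 mm; θ starts at 0°
rotate link 1 by -71°: θ ← 0° -71° = -71°
rotate link 1 by +5°: θ ← -71° +5° = -66°
rotate link 1 by +14°: θ ← -66° +14° = -52°
rotate link 1 by +78°: θ ← -52° +78° = 26°
rotate link 1 by -58°: θ ← 26° -58° = -32°
rotate link 1 by -90°: θ ← -32° -90° = -122°
rotate link 1 by -62°: θ ← -122° -62° = -184°
rotate link 1 by -72°: θ ← -184° -72° = -256°
crank pin P = (r cos θ, r sin θ) = (-14.031470, 56.277152)
h = r sin θ − e = 56.277152 − 13 = 43.277152
x = r cos θ + √(L² − h²) = -14.031470 + 252.315454 = 238.283984

238.2840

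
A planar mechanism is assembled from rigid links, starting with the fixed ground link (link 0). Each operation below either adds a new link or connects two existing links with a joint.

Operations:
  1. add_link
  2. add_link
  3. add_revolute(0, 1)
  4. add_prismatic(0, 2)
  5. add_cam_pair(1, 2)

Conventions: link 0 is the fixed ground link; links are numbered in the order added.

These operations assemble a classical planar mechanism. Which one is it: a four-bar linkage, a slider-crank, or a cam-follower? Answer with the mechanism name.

links: 3 (incl. ground); joints: 1 revolute, 1 prismatic, 1 higher (cam) pair, forming one closed loop
3 links, revolute + prismatic + higher pair in one loop → cam-follower

cam-follower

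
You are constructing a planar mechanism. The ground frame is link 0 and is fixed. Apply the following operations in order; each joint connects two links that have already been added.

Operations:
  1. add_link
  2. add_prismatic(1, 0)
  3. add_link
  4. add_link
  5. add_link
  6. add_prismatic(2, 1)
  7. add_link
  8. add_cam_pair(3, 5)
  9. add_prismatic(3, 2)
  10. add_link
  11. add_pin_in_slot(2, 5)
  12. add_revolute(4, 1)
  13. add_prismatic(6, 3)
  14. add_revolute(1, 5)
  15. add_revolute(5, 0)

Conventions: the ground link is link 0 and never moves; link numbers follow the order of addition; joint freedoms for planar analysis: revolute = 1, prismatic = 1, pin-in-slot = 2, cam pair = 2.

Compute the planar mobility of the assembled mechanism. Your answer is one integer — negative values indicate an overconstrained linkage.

link 0 = ground. State L|J1|J2 = 1|0|0
+link1  2|0|0
P(1,0) f=1→J1  2|1|0
+link2  3|1|0
+link3  4|1|0
+link4  5|1|0
P(2,1) f=1→J1  5|2|0
+link5  6|2|0
C(3,5) f=2→J2  6|2|1
P(3,2) f=1→J1  6|3|1
+link6  7|3|1
PS(2,5) f=2→J2  7|3|2
R(4,1) f=1→J1  7|4|2
P(6,3) f=1→J1  7|5|2
R(1,5) f=1→J1  7|6|2
R(5,0) f=1→J1  7|7|2
M = 3(7−1)−2·7−2 = 18−14−2 = 2

M = 2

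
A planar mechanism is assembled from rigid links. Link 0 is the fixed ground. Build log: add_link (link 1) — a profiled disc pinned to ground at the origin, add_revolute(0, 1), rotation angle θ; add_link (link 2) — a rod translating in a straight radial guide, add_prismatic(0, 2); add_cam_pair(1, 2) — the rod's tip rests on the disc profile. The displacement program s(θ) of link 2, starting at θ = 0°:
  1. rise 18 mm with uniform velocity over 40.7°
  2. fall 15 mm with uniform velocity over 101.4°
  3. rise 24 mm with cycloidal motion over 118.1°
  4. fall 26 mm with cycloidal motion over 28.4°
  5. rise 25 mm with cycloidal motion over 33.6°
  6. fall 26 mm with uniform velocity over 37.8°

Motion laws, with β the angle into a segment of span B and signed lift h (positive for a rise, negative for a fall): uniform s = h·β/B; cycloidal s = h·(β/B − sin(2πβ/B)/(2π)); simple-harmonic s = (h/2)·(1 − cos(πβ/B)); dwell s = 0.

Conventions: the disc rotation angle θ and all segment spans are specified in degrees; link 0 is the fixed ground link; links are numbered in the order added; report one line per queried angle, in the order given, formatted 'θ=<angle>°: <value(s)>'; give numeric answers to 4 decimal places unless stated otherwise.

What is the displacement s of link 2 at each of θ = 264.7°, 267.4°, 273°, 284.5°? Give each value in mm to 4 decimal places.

seg 1 [0°–40.7°] uniform, h=18: full span → s += 18 → s = 18.0000
seg 2 [40.7°–142.1°] uniform, h=-15: full span → s += -15 → s = 3.0000
seg 3 [142.1°–260.2°] cycloidal, h=24: full span → s += 24 → s = 27.0000
seg 4 [260.2°–288.6°] cycloidal, h=-26: θ=264.7° here. β=4.5, B=28.4. -26·(0.1585 − sin(2π·0.1585)/(2π)) = -0.6476 → s = 26.3524
seg 4 [260.2°–288.6°] cycloidal, h=-26: θ=267.4° here. β=7.2, B=28.4. -26·(0.2535 − sin(2π·0.2535)/(2π)) = -2.4545 → s = 24.5455
seg 4 [260.2°–288.6°] cycloidal, h=-26: θ=273° here. β=12.8, B=28.4. -26·(0.4507 − sin(2π·0.4507)/(2π)) = -10.4570 → s = 16.5430
seg 4 [260.2°–288.6°] cycloidal, h=-26: θ=284.5° here. β=24.3, B=28.4. -26·(0.8556 − sin(2π·0.8556)/(2π)) = -25.5060 → s = 1.4940

θ=264.7°: 26.3524
θ=267.4°: 24.5455
θ=273°: 16.5430
θ=284.5°: 1.4940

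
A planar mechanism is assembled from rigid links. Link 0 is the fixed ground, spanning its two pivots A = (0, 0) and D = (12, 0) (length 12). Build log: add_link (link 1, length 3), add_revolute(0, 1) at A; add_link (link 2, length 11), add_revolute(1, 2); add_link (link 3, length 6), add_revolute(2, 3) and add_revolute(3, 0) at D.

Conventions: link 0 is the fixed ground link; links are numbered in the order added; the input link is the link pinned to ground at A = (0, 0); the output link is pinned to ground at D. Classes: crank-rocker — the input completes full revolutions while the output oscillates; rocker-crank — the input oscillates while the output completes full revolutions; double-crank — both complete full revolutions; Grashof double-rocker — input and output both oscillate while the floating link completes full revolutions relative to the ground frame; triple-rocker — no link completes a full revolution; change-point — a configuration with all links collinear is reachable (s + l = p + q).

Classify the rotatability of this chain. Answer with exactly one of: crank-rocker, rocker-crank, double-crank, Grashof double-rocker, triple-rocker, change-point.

lengths: ground=12, input=3, coupler=11, output=6
sorted: s=3 (shortest), l=12 (longest), p+q=17
s + l = 15 vs p + q = 17
s + l < p + q (Grashof) with shortest = input link → crank-rocker

crank-rocker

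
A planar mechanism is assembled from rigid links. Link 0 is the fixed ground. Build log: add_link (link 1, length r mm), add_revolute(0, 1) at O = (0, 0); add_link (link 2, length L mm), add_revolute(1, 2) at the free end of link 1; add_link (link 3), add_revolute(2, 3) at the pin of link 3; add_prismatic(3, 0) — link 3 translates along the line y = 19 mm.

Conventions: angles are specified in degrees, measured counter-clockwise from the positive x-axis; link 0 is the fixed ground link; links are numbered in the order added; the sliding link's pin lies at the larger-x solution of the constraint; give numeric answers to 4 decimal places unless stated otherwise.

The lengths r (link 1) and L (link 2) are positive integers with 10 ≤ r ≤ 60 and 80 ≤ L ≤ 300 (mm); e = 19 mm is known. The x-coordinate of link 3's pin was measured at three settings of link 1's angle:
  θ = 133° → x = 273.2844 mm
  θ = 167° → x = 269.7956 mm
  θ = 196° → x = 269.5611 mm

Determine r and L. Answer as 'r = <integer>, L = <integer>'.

constraint per measurement: (x − r cos θ)² + (r sin θ − e)² = L²
subtracting the θ₁ and θ₂ equations cancels the r² and L² terms:
r = (x₁² − x₂²) / (2[(x₁cos θ₁ + e sin θ₁) − (x₂cos θ₂ + e sin θ₂)]) = 11.0000 → r = 11
L² = (x₁ − r cos θ₁)² + (r sin θ₁ − e)² = 78961.0067 → L = 281.0000 → L = 281
check at θ₃=196°: x = 269.5611 (printed 269.5611) ✓

r = 11, L = 281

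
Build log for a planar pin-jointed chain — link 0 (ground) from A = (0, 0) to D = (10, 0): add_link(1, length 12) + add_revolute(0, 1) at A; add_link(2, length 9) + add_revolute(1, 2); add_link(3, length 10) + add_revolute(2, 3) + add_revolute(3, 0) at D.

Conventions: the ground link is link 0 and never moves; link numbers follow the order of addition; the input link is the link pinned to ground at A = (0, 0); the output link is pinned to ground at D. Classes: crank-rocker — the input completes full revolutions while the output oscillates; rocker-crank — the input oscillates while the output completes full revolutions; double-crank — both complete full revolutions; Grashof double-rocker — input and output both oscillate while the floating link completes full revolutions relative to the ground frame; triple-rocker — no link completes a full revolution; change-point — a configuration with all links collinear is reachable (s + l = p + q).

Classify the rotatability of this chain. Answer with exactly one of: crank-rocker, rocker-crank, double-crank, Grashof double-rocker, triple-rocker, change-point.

lengths: ground=10, input=12, coupler=9, output=10
sorted: s=9 (shortest), l=12 (longest), p+q=20
s + l = 21 vs p + q = 20
s + l > p + q → non-Grashof → no link fully rotates → triple-rocker

triple-rocker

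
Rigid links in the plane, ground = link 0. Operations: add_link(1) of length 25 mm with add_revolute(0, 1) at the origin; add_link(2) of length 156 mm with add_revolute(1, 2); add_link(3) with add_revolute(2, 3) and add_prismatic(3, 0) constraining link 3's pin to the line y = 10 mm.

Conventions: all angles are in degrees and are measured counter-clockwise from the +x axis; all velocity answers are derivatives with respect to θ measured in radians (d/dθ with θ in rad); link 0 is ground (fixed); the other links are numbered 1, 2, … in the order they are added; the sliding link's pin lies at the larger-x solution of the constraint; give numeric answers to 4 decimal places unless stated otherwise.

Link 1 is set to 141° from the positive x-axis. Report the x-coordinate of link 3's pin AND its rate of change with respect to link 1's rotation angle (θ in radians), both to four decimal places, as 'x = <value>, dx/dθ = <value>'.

geometry: r = 25 mm, L = 156 mm, e = 10 mm
crank pin P = (r cos θ, r sin θ) = (-19.428649, 15.733010)
h = r sin θ − e = 15.733010 − 10 = 5.733010
x = r cos θ + √(L² − h²) = -19.428649 + 155.894620 = 136.465971
dx/dθ = −r sin θ − h·r cos θ/√(L² − h²) (θ in radians; h = 5.733010) = -15.018523

x = 136.4660, dx/dθ = -15.0185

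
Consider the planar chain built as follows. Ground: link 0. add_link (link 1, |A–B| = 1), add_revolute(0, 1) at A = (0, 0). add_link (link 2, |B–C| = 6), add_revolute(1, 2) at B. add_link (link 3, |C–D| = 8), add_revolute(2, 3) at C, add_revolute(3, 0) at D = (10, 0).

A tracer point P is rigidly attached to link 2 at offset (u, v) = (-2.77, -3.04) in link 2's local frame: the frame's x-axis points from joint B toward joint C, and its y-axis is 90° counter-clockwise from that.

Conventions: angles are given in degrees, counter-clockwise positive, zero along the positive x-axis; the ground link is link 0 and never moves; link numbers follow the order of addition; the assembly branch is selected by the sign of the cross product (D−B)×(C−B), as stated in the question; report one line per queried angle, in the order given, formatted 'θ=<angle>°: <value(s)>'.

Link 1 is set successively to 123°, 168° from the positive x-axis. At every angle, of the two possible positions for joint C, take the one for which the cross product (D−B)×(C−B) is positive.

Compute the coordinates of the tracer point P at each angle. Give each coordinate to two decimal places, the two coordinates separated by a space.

A=(0,0), D=(10.00,0)
θ=123°: B = A + 1.00·(cos123°, sin123°) = (-0.5446, 0.8387)
θ=123°: |BD| = 10.5779
θ=123°: circle(B,6.00) ∩ circle(D,8.00): a=3.9655, h=4.5028
θ=123°:   candidates: C₊=(3.7653,5.0129) cross=47.630; C₋=(3.0513,-3.9643) cross=-47.630
θ=123°:   branch + wants cross > 0 → take C=(3.7653,5.0129) (cross=47.630)
θ=123°: ex = (C−B)/|BC| = (0.7183,0.6957); ey = (-0.6957,0.7183)
θ=123°: P = B + -2.77·ex + -3.04·ey = (-0.4195,-3.2721)
θ=168°: B = A + 1.00·(cos168°, sin168°) = (-0.9781, 0.2079)
θ=168°: |BD| = 10.9801
θ=168°: circle(B,6.00) ∩ circle(D,8.00): a=4.2150, h=4.2701
θ=168°:   candidates: C₊=(3.3170,4.3974) cross=46.886; C₋=(3.1553,-4.1412) cross=-46.886
θ=168°:   branch + wants cross > 0 → take C=(3.3170,4.3974) (cross=46.886)
θ=168°: ex = (C−B)/|BC| = (0.7159,0.6982); ey = (-0.6982,0.7159)
θ=168°: P = B + -2.77·ex + -3.04·ey = (-0.8384,-3.9024)

θ=123°: -0.42 -3.27
θ=168°: -0.84 -3.90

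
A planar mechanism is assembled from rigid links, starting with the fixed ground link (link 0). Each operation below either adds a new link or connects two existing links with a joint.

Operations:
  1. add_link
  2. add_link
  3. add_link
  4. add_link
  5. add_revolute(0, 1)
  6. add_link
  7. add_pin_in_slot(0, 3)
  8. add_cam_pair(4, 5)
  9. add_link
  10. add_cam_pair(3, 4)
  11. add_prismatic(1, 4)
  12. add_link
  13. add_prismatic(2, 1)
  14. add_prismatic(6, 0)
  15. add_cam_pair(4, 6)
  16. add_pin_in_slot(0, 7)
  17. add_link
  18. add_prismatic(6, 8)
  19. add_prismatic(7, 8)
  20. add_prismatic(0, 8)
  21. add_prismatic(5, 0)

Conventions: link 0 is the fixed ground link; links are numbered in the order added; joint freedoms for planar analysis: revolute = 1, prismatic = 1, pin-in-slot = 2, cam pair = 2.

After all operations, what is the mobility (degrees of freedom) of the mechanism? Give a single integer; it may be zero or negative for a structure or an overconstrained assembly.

link 0 = ground. State L|J1|J2 = 1|0|0
+link1  2|0|0
+link2  3|0|0
+link3  4|0|0
+link4  5|0|0
R(0,1) f=1→J1  5|1|0
+link5  6|1|0
PS(0,3) f=2→J2  6|1|1
C(4,5) f=2→J2  6|1|2
+link6  7|1|2
C(3,4) f=2→J2  7|1|3
P(1,4) f=1→J1  7|2|3
+link7  8|2|3
P(2,1) f=1→J1  8|3|3
P(6,0) f=1→J1  8|4|3
C(4,6) f=2→J2  8|4|4
PS(0,7) f=2→J2  8|4|5
+link8  9|4|5
P(6,8) f=1→J1  9|5|5
P(7,8) f=1→J1  9|6|5
P(0,8) f=1→J1  9|7|5
P(5,0) f=1→J1  9|8|5
M = 3(9−1)−2·8−5 = 24−16−5 = 3

M = 3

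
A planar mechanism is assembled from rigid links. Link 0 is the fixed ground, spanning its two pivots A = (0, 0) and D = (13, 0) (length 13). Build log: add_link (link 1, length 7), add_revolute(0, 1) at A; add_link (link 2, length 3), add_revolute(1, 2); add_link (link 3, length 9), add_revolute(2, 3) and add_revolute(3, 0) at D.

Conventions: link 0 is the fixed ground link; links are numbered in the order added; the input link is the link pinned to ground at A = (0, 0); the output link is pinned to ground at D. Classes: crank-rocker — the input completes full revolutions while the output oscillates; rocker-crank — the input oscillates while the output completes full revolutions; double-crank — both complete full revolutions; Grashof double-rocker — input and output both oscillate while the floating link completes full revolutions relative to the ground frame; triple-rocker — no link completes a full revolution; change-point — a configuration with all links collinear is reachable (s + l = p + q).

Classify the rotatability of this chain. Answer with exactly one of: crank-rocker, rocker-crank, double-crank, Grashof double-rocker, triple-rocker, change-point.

lengths: ground=13, input=7, coupler=3, output=9
sorted: s=3 (shortest), l=13 (longest), p+q=16
s + l = 16 vs p + q = 16
s + l = p + q → change-point (collinear configuration reachable)

change-point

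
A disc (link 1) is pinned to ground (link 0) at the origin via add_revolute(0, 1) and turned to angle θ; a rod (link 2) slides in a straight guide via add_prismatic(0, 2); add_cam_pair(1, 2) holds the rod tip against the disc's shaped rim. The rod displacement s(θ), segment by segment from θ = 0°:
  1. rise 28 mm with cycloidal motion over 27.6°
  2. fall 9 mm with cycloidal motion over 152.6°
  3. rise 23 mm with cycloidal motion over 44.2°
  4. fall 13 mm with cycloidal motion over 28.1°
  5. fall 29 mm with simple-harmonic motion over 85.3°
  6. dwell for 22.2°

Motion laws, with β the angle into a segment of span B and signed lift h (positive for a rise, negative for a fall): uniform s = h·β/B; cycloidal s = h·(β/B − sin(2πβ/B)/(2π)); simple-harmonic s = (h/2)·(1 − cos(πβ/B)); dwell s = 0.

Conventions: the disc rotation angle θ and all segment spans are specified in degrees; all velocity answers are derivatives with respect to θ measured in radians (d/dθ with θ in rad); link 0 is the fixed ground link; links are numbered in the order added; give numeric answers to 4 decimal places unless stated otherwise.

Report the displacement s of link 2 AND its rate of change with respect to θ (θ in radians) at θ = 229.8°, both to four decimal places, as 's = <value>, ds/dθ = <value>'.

segment 1 (0° to 27.6°, cycloidal, h = 28) is passed completely: s = 0.0000 + (28) = 28.0000
segment 2 (27.6° to 180.2°, cycloidal, h = -9) is passed completely: s = 28.0000 + (-9) = 19.0000
segment 3 (180.2° to 224.4°, cycloidal, h = 23) is passed completely: s = 19.0000 + (23) = 42.0000
θ = 229.8° falls in segment 4 (224.4° to 252.5°, cycloidal, h = -13): β = 229.8 − 224.4 = 5.4°, B = 28.1°; Δs = -13·(0.1922 − sin(2π·0.1922)/(2π)) = -0.5643; s = 42.0000 − 0.5643 = 41.4357
velocity in seg [224.4°–252.5°] (cycloidal), θ in radians: β = 5.4° = 0.0942 rad, B = 28.1° = 0.4904 rad; ds/dθ = (h/B)(1 − cos(2πβ/B)) = ((-13)/0.4904)(1 − cos(2π·0.1922)) = -17.086141 mm/rad

s = 41.4357, ds/dθ = -17.0861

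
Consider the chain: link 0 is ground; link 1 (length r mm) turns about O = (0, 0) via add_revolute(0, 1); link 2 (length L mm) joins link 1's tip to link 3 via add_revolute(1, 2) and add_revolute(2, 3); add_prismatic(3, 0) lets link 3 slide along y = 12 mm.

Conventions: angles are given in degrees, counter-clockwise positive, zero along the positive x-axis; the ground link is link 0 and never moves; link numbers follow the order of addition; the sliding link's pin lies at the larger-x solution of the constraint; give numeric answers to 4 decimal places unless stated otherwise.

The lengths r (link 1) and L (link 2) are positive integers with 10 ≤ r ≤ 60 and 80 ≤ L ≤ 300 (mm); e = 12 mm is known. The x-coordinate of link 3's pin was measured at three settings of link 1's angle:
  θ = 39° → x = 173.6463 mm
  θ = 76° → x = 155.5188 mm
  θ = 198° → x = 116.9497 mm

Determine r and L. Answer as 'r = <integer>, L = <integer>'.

constraint per measurement: (x − r cos θ)² + (r sin θ − e)² = L²
subtracting the θ₁ and θ₂ equations cancels the r² and L² terms:
r = (x₁² − x₂²) / (2[(x₁cos θ₁ + e sin θ₁) − (x₂cos θ₂ + e sin θ₂)]) = 32.0000 → r = 32
L² = (x₁ − r cos θ₁)² + (r sin θ₁ − e)² = 22201.0141 → L = 149.0000 → L = 149
check at θ₃=198°: x = 116.9497 (printed 116.9497) ✓

r = 32, L = 149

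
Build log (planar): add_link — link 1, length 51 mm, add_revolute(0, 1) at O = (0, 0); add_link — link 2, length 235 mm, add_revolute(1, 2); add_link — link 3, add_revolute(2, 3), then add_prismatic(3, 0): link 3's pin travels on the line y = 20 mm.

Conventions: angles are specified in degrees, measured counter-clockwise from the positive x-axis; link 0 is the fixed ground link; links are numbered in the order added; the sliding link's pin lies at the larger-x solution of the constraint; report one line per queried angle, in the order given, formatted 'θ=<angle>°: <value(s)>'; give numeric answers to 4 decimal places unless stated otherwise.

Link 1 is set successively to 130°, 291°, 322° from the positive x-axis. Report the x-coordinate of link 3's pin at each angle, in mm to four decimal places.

geometry: r = 51 mm, L = 235 mm, e = 20 mm
θ=130°: crank pin P = (r cos θ, r sin θ) = (-32.782168, 39.068267)
θ=130°: h = r sin θ − e = 39.068267 − 20 = 19.068267
θ=130°: x = r cos θ + √(L² − h²) = -32.782168 + 234.225108 = 201.442940
θ=291°: crank pin P = (r cos θ, r sin θ) = (18.276765, -47.612602)
θ=291°: h = r sin θ − e = -47.612602 − 20 = -67.612602
θ=291°: x = r cos θ + √(L² − h²) = 18.276765 + 225.063405 = 243.340170
θ=322°: crank pin P = (r cos θ, r sin θ) = (40.188548, -31.398735)
θ=322°: h = r sin θ − e = -31.398735 − 20 = -51.398735
θ=322°: x = r cos θ + √(L² − h²) = 40.188548 + 229.310205 = 269.498753

θ=130°: 201.4429
θ=291°: 243.3402
θ=322°: 269.4988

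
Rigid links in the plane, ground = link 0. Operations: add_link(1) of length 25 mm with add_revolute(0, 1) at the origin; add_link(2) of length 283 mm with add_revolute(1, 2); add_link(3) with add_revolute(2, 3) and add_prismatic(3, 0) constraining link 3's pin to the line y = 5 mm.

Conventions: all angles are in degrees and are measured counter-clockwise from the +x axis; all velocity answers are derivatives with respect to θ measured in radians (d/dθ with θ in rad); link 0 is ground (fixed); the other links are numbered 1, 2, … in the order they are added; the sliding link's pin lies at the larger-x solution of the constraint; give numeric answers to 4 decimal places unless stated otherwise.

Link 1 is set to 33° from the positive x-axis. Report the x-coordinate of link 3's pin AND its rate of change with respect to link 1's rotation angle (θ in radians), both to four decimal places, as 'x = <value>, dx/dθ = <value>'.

geometry: r = 25 mm, L = 283 mm, e = 5 mm
crank pin P = (r cos θ, r sin θ) = (20.966764, 13.615976)
h = r sin θ − e = 13.615976 − 5 = 8.615976
x = r cos θ + √(L² − h²) = 20.966764 + 282.868812 = 303.835576
dx/dθ = −r sin θ − h·r cos θ/√(L² − h²) (θ in radians; h = 8.615976) = -14.254608

x = 303.8356, dx/dθ = -14.2546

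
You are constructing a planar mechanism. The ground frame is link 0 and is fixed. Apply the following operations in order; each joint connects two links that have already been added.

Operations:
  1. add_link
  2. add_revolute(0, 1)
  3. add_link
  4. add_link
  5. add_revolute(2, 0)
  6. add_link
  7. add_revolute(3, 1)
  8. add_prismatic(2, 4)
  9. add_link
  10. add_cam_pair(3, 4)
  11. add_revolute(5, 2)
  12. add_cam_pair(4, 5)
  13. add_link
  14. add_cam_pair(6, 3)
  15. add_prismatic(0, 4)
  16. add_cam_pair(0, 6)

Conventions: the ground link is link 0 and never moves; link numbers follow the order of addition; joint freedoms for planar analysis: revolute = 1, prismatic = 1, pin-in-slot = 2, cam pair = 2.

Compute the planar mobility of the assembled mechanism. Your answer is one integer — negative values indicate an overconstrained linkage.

ground; <1,0,0>
#1 <2,0,0>
R:0↔1 J1 <2,1,0>
#2 <3,1,0>
#3 <4,1,0>
R:2↔0 J1 <4,2,0>
#4 <5,2,0>
R:3↔1 J1 <5,3,0>
P:2↔4 J1 <5,4,0>
#5 <6,4,0>
C:3↔4 J2 <6,4,1>
R:5↔2 J1 <6,5,1>
C:4↔5 J2 <6,5,2>
#6 <7,5,2>
C:6↔3 J2 <7,5,3>
P:0↔4 J1 <7,6,3>
C:0↔6 J2 <7,6,4>
3×6 − 2×6 − 1×4 = 2

M = 2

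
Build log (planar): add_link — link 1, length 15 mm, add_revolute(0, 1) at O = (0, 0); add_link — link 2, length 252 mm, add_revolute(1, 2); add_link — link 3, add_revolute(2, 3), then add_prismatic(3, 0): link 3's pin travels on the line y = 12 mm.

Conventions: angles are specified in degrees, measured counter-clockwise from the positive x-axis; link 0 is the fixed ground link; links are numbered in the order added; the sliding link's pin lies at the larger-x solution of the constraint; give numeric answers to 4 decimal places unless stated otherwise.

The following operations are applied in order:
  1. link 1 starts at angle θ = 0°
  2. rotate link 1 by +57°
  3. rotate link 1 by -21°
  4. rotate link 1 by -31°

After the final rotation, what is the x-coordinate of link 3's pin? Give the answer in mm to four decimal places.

geometry: r = 15 mm, L = 252 mm, e = 12 mm; θ starts at 0°
rotate link 1 by +57°: θ ← 0° +57° = 57°
rotate link 1 by -21°: θ ← 57° -21° = 36°
rotate link 1 by -31°: θ ← 36° -31° = 5°
crank pin P = (r cos θ, r sin θ) = (14.942920, 1.307336)
h = r sin θ − e = 1.307336 − 12 = -10.692664
x = r cos θ + √(L² − h²) = 14.942920 + 251.773046 = 266.715967

266.7160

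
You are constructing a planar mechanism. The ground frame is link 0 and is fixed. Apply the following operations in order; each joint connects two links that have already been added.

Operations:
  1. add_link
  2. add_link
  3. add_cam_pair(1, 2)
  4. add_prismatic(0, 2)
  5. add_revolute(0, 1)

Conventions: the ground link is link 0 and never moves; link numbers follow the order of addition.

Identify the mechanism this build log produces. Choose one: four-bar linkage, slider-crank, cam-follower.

links: 3 (incl. ground); joints: 1 revolute, 1 prismatic, 1 higher (cam) pair, forming one closed loop
3 links, revolute + prismatic + higher pair in one loop → cam-follower

cam-follower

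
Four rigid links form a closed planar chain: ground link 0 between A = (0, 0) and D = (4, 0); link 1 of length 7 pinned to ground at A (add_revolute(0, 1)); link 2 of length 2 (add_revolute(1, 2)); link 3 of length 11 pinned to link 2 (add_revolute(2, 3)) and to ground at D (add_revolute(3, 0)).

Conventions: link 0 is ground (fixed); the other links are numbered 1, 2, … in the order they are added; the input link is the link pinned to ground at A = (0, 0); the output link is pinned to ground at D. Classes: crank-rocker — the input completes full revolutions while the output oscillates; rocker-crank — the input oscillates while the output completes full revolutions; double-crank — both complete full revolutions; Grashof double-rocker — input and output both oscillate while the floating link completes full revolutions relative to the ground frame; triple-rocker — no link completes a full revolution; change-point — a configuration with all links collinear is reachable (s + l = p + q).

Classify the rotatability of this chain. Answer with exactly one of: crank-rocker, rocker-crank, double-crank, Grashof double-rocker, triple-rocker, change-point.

lengths: ground=4, input=7, coupler=2, output=11
sorted: s=2 (shortest), l=11 (longest), p+q=11
s + l = 13 vs p + q = 11
s + l > p + q → non-Grashof → no link fully rotates → triple-rocker

triple-rocker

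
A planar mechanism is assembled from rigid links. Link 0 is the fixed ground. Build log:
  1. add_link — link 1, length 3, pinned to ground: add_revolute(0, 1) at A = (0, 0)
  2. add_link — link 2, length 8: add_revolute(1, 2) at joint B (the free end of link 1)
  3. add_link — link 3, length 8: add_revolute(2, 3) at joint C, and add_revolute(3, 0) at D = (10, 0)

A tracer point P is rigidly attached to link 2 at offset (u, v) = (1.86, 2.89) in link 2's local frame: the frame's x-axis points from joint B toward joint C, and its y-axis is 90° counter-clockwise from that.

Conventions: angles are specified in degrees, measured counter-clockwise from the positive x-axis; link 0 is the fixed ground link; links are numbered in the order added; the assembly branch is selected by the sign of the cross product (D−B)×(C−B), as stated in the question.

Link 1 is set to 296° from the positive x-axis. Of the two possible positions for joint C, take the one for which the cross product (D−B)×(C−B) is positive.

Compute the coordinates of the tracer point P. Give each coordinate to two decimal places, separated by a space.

A=(0,0), D=(10.00,0)
B = A + 3.00·(cos296°, sin296°) = (1.3151, -2.6964)
|BD| = 9.0938
circle(B,8.00) ∩ circle(D,8.00): a=4.5469, h=6.5822
  candidates: C₊=(3.7059,4.9380) cross=59.858; C₋=(7.6092,-7.6344) cross=-59.858
  branch + wants cross > 0 → take C=(3.7059,4.9380) (cross=59.858)
ex = (C−B)/|BC| = (0.2988,0.9543); ey = (-0.9543,0.2988)
P = B + 1.86·ex + 2.89·ey = (-0.8870,-0.0577)

-0.89 -0.06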